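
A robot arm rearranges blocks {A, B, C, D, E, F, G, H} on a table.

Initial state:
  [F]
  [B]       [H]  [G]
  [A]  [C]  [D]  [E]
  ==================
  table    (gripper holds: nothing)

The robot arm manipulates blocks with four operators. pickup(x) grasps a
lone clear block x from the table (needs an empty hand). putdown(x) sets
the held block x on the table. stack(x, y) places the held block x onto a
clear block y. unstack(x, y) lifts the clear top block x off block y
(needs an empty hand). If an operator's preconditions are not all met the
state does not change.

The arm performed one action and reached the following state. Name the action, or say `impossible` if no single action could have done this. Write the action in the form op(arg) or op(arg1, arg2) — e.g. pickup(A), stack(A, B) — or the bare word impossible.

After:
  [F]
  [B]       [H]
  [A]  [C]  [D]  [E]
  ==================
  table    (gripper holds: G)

unstack(G, E)

target: towers=[A/B/F; C; D/H; E] holding=G
     unstack(G, E) → towers=[A/B/F; C; D/H; E] holding=G  ← match
     unstack(H, D) → towers=[A/B/F; C; D; E/G] holding=H
     unstack(F, B) → towers=[A/B; C; D/H; E/G] holding=F
         pickup(C) → towers=[A/B/F; D/H; E/G] holding=C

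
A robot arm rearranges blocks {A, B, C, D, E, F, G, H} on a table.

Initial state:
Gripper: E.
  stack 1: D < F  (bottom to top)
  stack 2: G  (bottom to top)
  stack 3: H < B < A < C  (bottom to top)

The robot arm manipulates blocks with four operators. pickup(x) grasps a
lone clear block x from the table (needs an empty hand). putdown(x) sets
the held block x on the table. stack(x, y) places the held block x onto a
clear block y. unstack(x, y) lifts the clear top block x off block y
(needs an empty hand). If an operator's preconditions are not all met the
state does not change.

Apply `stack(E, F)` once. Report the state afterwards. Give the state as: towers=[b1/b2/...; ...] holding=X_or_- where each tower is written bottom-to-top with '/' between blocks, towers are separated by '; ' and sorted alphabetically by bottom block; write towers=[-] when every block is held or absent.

towers=[D/F/E; G; H/B/A/C] holding=-

before: towers=[D/F; G; H/B/A/C] holding=E
pre[stack(E, F)]: holding(E) yes, clear(F) yes, E≠F yes
all met → apply stack(E, F)
after:  towers=[D/F/E; G; H/B/A/C] holding=-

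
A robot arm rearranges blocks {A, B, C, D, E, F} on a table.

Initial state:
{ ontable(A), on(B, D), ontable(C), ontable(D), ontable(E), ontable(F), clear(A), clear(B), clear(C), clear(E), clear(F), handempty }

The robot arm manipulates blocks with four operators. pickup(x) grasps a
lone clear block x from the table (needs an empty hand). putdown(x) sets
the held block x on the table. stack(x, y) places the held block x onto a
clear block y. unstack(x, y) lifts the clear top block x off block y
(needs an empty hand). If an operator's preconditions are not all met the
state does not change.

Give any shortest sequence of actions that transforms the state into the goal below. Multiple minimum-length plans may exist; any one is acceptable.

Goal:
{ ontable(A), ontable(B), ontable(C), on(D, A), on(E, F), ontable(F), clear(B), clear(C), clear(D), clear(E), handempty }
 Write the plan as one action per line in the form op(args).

unstack(B, D)
putdown(B)
pickup(D)
stack(D, A)
pickup(E)
stack(E, F)

step 1 (unstack(B, D)): towers=[A; C; D; E; F] holding=B
step 2 (putdown(B)): towers=[A; B; C; D; E; F] holding=-
step 3 (pickup(D)): towers=[A; B; C; E; F] holding=D
step 4 (stack(D, A)): towers=[A/D; B; C; E; F] holding=-
step 5 (pickup(E)): towers=[A/D; B; C; F] holding=E
step 6 (stack(E, F)): towers=[A/D; B; C; F/E] holding=-
goal check: towers=[A/D; B; C; F/E] holding=- — reached (length 6, optimal by BFS)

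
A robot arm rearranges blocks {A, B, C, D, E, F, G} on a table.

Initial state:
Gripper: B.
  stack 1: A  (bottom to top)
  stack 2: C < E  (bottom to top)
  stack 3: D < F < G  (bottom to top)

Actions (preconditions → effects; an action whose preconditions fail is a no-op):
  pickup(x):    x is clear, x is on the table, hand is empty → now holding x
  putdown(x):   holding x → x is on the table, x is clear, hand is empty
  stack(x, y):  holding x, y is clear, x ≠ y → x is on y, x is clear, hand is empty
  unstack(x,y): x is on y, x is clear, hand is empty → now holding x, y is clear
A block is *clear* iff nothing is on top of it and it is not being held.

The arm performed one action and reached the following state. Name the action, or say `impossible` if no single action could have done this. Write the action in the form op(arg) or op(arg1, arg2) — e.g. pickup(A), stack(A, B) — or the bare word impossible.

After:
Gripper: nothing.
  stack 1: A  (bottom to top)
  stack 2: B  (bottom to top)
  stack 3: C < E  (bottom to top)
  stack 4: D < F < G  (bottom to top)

target: towers=[A; B; C/E; D/F/G] holding=-
        putdown(B) → towers=[A; B; C/E; D/F/G] holding=-  ← match
       stack(B, G) → towers=[A; C/E; D/F/G/B] holding=-
       stack(B, A) → towers=[A/B; C/E; D/F/G] holding=-
       stack(B, E) → towers=[A; C/E/B; D/F/G] holding=-

putdown(B)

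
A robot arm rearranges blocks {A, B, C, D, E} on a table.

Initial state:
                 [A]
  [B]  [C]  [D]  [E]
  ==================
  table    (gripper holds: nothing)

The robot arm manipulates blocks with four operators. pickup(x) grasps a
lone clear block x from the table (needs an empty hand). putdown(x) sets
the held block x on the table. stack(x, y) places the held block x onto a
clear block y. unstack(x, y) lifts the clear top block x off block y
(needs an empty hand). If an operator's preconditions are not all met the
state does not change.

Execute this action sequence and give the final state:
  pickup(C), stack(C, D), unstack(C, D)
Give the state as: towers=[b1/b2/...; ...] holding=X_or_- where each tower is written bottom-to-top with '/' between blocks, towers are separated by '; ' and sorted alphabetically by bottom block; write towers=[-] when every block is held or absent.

step 1 (pickup(C)): towers=[B; D; E/A] holding=C
step 2 (stack(C, D)): towers=[B; D/C; E/A] holding=-
step 3 (unstack(C, D)): towers=[B; D; E/A] holding=C

towers=[B; D; E/A] holding=C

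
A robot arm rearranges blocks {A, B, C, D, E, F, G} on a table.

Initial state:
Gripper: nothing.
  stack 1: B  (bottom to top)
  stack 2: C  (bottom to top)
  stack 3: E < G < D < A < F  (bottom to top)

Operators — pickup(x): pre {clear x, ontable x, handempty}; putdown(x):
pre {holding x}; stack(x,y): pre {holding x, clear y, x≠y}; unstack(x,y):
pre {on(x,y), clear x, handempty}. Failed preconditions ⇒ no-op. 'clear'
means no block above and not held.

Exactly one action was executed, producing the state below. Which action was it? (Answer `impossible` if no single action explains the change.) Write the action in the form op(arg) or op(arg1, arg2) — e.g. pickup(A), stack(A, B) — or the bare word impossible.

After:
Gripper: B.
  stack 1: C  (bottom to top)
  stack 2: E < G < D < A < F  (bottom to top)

target: towers=[C; E/G/D/A/F] holding=B
         pickup(B) → towers=[C; E/G/D/A/F] holding=B  ← match
     unstack(F, A) → towers=[B; C; E/G/D/A] holding=F
         pickup(C) → towers=[B; E/G/D/A/F] holding=C

pickup(B)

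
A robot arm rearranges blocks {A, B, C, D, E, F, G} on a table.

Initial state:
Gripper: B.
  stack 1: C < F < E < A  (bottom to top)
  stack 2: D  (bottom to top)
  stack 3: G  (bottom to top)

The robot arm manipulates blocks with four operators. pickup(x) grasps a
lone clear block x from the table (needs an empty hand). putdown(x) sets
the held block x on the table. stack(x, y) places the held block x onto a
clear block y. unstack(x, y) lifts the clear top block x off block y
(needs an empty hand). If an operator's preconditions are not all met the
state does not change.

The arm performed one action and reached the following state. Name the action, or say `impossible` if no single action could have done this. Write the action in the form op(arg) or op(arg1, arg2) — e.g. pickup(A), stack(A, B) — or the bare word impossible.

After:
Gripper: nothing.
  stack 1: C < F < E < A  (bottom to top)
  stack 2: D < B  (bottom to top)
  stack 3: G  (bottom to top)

target: towers=[C/F/E/A; D/B; G] holding=-
        putdown(B) → towers=[B; C/F/E/A; D; G] holding=-
       stack(B, G) → towers=[C/F/E/A; D; G/B] holding=-
       stack(B, D) → towers=[C/F/E/A; D/B; G] holding=-  ← match
       stack(B, A) → towers=[C/F/E/A/B; D; G] holding=-

stack(B, D)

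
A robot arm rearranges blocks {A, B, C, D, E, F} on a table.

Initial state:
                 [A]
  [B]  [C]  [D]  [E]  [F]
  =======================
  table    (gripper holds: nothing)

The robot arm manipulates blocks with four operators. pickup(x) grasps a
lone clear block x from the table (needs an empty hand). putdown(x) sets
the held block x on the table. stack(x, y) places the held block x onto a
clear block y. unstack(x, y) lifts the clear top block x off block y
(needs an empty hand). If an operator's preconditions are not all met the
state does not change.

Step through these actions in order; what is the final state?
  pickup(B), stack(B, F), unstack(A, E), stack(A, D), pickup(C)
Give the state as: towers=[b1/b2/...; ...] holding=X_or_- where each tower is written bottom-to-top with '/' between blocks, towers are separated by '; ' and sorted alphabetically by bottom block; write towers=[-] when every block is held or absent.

towers=[D/A; E; F/B] holding=C

step 1 (pickup(B)): towers=[C; D; E/A; F] holding=B
step 2 (stack(B, F)): towers=[C; D; E/A; F/B] holding=-
step 3 (unstack(A, E)): towers=[C; D; E; F/B] holding=A
step 4 (stack(A, D)): towers=[C; D/A; E; F/B] holding=-
step 5 (pickup(C)): towers=[D/A; E; F/B] holding=C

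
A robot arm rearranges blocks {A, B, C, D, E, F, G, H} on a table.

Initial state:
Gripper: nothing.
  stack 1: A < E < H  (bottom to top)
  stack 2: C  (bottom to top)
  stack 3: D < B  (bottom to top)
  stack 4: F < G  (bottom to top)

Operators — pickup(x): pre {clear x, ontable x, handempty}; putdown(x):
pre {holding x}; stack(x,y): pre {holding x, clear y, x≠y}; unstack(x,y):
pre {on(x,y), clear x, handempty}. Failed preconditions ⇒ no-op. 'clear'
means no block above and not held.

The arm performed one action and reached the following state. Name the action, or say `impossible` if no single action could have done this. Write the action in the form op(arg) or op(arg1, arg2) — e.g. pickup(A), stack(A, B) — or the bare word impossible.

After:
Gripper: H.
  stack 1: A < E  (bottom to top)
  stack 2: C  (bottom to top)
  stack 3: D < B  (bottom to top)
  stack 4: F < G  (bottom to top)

target: towers=[A/E; C; D/B; F/G] holding=H
     unstack(G, F) → towers=[A/E/H; C; D/B; F] holding=G
     unstack(H, E) → towers=[A/E; C; D/B; F/G] holding=H  ← match
     unstack(B, D) → towers=[A/E/H; C; D; F/G] holding=B
         pickup(C) → towers=[A/E/H; D/B; F/G] holding=C

unstack(H, E)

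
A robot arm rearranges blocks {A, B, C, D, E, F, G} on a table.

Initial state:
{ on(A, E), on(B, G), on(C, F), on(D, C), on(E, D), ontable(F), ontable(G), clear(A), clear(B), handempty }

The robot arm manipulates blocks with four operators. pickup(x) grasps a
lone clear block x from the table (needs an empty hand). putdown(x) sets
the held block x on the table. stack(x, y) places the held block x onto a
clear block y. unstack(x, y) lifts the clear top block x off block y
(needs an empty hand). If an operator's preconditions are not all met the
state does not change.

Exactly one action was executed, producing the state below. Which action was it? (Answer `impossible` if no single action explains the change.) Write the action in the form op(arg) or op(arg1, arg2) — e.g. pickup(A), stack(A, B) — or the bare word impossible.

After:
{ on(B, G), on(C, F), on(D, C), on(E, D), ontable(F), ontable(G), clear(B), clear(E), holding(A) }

unstack(A, E)

target: towers=[F/C/D/E; G/B] holding=A
     unstack(B, G) → towers=[F/C/D/E/A; G] holding=B
     unstack(A, E) → towers=[F/C/D/E; G/B] holding=A  ← match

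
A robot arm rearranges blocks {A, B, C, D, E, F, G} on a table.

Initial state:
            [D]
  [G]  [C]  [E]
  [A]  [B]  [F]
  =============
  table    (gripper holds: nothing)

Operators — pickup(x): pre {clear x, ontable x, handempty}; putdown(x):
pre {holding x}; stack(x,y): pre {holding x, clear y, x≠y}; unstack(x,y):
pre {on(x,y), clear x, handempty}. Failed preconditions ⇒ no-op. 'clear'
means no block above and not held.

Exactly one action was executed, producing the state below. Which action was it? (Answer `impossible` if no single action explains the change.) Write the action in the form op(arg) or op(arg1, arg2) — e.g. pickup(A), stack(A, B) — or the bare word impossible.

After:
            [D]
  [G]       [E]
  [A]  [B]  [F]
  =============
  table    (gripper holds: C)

unstack(C, B)

target: towers=[A/G; B; F/E/D] holding=C
     unstack(G, A) → towers=[A; B/C; F/E/D] holding=G
     unstack(D, E) → towers=[A/G; B/C; F/E] holding=D
     unstack(C, B) → towers=[A/G; B; F/E/D] holding=C  ← match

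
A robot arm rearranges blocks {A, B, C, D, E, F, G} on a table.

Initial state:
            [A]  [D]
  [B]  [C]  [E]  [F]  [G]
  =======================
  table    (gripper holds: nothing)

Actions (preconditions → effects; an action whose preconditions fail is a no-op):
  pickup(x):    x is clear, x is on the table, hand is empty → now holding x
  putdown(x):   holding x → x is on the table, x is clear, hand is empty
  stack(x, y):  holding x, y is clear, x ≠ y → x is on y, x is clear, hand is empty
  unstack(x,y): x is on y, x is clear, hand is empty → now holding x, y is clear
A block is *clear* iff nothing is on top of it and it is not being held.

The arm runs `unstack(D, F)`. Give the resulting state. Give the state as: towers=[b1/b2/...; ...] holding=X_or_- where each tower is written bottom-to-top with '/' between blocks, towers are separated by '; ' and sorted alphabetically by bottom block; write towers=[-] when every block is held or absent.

towers=[B; C; E/A; F; G] holding=D

before: towers=[B; C; E/A; F/D; G] holding=-
pre[unstack(D, F)]: on(D,F) ok, clear(D) ok, handempty ok
all met → apply unstack(D, F)
after:  towers=[B; C; E/A; F; G] holding=D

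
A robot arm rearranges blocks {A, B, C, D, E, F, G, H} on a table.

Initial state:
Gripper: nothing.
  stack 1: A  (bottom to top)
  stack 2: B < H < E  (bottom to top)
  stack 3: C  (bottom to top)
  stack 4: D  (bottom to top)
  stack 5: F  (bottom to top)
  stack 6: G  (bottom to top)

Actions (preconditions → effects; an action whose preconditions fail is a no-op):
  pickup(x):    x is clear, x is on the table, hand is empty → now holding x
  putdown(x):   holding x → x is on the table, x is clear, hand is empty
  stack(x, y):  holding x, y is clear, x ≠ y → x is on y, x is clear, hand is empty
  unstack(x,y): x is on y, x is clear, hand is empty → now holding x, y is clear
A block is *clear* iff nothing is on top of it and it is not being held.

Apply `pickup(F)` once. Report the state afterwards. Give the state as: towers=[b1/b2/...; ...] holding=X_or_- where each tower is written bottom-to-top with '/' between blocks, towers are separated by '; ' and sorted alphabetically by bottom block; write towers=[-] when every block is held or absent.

before: towers=[A; B/H/E; C; D; F; G] holding=-
pre[pickup(F)]: clear(F) ok, ontable(F) ok, handempty ok
all met → apply pickup(F)
after:  towers=[A; B/H/E; C; D; G] holding=F

towers=[A; B/H/E; C; D; G] holding=F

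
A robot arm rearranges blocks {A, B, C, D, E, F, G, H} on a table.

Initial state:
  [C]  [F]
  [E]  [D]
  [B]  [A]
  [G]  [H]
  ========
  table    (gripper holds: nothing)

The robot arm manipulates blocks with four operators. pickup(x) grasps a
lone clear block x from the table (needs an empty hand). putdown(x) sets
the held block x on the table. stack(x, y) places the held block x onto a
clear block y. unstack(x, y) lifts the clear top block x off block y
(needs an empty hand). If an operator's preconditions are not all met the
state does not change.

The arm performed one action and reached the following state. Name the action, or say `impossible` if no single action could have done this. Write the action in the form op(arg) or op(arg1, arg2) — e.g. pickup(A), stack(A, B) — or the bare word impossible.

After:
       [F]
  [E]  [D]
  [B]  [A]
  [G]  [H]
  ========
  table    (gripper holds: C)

target: towers=[G/B/E; H/A/D/F] holding=C
     unstack(F, D) → towers=[G/B/E/C; H/A/D] holding=F
     unstack(C, E) → towers=[G/B/E; H/A/D/F] holding=C  ← match

unstack(C, E)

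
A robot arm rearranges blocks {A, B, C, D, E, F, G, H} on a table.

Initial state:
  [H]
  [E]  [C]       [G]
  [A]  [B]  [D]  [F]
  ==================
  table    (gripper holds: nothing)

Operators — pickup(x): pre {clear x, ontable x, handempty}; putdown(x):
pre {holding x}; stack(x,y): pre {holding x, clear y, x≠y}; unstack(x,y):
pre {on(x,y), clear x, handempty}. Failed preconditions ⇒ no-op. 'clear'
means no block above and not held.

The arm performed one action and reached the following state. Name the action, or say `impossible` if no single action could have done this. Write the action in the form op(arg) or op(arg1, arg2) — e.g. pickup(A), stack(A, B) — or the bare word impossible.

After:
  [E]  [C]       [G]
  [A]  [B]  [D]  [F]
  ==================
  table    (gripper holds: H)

target: towers=[A/E; B/C; D; F/G] holding=H
     unstack(G, F) → towers=[A/E/H; B/C; D; F] holding=G
     unstack(H, E) → towers=[A/E; B/C; D; F/G] holding=H  ← match
         pickup(D) → towers=[A/E/H; B/C; F/G] holding=D
     unstack(C, B) → towers=[A/E/H; B; D; F/G] holding=C

unstack(H, E)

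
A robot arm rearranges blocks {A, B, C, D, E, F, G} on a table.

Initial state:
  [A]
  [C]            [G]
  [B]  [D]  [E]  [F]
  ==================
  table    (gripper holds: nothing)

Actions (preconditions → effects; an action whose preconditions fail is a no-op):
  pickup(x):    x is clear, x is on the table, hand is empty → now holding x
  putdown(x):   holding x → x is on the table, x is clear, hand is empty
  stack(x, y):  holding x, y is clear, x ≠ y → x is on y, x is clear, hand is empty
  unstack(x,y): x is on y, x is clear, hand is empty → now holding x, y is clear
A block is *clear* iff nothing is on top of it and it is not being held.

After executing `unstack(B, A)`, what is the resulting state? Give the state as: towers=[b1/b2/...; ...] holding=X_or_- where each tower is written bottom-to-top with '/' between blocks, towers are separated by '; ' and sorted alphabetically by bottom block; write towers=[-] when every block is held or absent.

towers=[B/C/A; D; E; F/G] holding=-

before: towers=[B/C/A; D; E; F/G] holding=-
pre[unstack(B, A)]: on(B,A) fail, clear(B) fail, handempty ok
on(B,A), clear(B) unmet → unstack(B, A) is a no-op
after:  towers=[B/C/A; D; E; F/G] holding=-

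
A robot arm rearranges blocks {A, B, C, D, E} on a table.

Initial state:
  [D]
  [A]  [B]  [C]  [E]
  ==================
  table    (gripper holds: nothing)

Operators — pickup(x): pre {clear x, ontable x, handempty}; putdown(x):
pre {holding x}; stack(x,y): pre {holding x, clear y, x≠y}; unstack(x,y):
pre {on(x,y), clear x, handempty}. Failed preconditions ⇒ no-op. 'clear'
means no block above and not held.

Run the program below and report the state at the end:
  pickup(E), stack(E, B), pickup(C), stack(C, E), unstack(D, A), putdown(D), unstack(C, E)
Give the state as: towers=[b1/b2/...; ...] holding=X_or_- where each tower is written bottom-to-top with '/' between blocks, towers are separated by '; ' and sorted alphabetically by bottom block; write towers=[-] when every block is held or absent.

step 1 (pickup(E)): towers=[A/D; B; C] holding=E
step 2 (stack(E, B)): towers=[A/D; B/E; C] holding=-
step 3 (pickup(C)): towers=[A/D; B/E] holding=C
step 4 (stack(C, E)): towers=[A/D; B/E/C] holding=-
step 5 (unstack(D, A)): towers=[A; B/E/C] holding=D
step 6 (putdown(D)): towers=[A; B/E/C; D] holding=-
step 7 (unstack(C, E)): towers=[A; B/E; D] holding=C

towers=[A; B/E; D] holding=C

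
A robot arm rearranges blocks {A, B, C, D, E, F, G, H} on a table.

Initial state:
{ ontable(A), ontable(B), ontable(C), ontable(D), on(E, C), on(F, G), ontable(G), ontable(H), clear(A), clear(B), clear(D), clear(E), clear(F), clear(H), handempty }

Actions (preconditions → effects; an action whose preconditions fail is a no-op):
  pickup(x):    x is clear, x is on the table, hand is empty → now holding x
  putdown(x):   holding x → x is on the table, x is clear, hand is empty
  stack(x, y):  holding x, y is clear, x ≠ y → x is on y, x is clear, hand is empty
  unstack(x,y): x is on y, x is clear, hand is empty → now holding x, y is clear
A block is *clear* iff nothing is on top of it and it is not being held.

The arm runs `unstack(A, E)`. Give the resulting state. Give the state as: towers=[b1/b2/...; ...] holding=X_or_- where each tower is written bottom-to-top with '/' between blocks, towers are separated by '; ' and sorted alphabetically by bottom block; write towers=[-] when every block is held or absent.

towers=[A; B; C/E; D; G/F; H] holding=-

before: towers=[A; B; C/E; D; G/F; H] holding=-
pre[unstack(A, E)]: on(A,E) ✗, clear(A) ✓, handempty ✓
on(A,E) unmet → unstack(A, E) is a no-op
after:  towers=[A; B; C/E; D; G/F; H] holding=-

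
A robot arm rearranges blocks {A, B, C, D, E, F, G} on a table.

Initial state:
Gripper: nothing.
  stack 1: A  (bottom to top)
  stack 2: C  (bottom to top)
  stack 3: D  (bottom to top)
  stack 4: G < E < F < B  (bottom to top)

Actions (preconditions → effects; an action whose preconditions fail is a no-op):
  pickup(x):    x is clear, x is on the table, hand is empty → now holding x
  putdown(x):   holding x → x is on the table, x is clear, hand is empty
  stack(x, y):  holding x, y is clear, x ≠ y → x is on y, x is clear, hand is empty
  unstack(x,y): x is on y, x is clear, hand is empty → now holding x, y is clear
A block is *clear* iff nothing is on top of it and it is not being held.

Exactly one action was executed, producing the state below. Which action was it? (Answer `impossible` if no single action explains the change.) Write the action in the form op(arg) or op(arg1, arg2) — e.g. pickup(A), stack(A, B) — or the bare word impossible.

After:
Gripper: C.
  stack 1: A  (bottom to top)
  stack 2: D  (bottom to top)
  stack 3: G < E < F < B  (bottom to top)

target: towers=[A; D; G/E/F/B] holding=C
     unstack(B, F) → towers=[A; C; D; G/E/F] holding=B
         pickup(D) → towers=[A; C; G/E/F/B] holding=D
         pickup(A) → towers=[C; D; G/E/F/B] holding=A
         pickup(C) → towers=[A; D; G/E/F/B] holding=C  ← match

pickup(C)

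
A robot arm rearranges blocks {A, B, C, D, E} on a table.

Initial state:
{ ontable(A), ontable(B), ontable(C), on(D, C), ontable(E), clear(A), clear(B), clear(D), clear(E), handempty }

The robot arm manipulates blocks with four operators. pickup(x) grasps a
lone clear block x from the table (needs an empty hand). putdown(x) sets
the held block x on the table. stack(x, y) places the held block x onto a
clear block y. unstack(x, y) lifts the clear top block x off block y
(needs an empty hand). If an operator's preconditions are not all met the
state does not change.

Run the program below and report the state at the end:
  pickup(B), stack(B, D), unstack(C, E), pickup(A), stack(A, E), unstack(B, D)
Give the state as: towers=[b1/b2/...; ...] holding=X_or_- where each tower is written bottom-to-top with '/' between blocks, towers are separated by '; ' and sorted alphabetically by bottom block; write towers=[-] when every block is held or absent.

step 1 (pickup(B)): towers=[A; C/D; E] holding=B
step 2 (stack(B, D)): towers=[A; C/D/B; E] holding=-
step 3 (unstack(C, E)) [no-op]: towers=[A; C/D/B; E] holding=-
step 4 (pickup(A)): towers=[C/D/B; E] holding=A
step 5 (stack(A, E)): towers=[C/D/B; E/A] holding=-
step 6 (unstack(B, D)): towers=[C/D; E/A] holding=B

towers=[C/D; E/A] holding=B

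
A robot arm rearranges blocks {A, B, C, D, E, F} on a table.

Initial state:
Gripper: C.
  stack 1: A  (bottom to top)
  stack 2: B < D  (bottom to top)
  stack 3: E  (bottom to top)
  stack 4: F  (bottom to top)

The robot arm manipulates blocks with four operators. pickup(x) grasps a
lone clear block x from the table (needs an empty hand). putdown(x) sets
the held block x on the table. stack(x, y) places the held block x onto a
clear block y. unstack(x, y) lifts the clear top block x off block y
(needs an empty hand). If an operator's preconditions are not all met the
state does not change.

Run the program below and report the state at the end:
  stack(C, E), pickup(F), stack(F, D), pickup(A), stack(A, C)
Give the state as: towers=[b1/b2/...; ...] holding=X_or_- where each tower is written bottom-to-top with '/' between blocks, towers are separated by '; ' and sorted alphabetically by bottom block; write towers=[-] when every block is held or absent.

towers=[B/D/F; E/C/A] holding=-

step 1 (stack(C, E)): towers=[A; B/D; E/C; F] holding=-
step 2 (pickup(F)): towers=[A; B/D; E/C] holding=F
step 3 (stack(F, D)): towers=[A; B/D/F; E/C] holding=-
step 4 (pickup(A)): towers=[B/D/F; E/C] holding=A
step 5 (stack(A, C)): towers=[B/D/F; E/C/A] holding=-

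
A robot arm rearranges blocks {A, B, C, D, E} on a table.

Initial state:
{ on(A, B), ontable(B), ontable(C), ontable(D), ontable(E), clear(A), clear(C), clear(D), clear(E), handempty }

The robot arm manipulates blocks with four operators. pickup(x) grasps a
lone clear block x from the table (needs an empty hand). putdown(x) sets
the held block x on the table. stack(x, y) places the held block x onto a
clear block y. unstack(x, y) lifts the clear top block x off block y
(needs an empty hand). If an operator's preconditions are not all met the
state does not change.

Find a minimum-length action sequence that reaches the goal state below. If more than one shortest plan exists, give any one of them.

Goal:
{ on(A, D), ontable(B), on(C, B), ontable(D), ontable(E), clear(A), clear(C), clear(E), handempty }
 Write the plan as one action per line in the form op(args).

step 1 (unstack(A, B)): towers=[B; C; D; E] holding=A
step 2 (stack(A, D)): towers=[B; C; D/A; E] holding=-
step 3 (pickup(C)): towers=[B; D/A; E] holding=C
step 4 (stack(C, B)): towers=[B/C; D/A; E] holding=-
goal check: towers=[B/C; D/A; E] holding=- — reached (length 4, optimal by BFS)

unstack(A, B)
stack(A, D)
pickup(C)
stack(C, B)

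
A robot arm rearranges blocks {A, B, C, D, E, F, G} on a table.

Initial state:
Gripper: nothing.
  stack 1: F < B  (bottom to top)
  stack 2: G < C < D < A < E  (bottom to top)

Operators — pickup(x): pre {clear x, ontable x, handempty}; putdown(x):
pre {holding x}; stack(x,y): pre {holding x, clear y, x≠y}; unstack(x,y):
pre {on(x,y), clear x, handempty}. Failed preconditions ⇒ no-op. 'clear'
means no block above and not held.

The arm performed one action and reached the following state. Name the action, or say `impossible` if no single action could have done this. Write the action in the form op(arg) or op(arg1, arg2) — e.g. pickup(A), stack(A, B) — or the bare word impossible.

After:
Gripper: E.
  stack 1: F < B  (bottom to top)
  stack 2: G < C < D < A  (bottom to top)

target: towers=[F/B; G/C/D/A] holding=E
     unstack(B, F) → towers=[F; G/C/D/A/E] holding=B
     unstack(E, A) → towers=[F/B; G/C/D/A] holding=E  ← match

unstack(E, A)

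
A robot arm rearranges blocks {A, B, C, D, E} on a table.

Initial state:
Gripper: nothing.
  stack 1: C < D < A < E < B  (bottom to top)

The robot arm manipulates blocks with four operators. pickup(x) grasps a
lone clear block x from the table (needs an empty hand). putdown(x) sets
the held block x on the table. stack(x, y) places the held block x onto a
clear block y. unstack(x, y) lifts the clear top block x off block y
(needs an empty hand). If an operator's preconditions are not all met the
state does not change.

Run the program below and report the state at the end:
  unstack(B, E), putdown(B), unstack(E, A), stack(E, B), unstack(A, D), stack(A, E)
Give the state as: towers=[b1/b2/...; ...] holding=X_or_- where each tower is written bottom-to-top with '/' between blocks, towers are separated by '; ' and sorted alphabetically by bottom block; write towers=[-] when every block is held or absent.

towers=[B/E/A; C/D] holding=-

step 1 (unstack(B, E)): towers=[C/D/A/E] holding=B
step 2 (putdown(B)): towers=[B; C/D/A/E] holding=-
step 3 (unstack(E, A)): towers=[B; C/D/A] holding=E
step 4 (stack(E, B)): towers=[B/E; C/D/A] holding=-
step 5 (unstack(A, D)): towers=[B/E; C/D] holding=A
step 6 (stack(A, E)): towers=[B/E/A; C/D] holding=-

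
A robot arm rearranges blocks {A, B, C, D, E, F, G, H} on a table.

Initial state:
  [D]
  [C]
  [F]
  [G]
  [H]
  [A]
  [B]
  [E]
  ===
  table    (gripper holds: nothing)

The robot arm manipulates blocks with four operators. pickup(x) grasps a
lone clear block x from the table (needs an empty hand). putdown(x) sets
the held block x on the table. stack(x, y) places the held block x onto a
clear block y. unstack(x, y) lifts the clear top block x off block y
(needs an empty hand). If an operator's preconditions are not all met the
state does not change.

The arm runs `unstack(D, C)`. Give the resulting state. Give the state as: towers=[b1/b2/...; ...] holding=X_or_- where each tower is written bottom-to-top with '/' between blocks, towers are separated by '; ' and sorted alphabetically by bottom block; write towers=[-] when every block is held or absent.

before: towers=[E/B/A/H/G/F/C/D] holding=-
pre[unstack(D, C)]: on(D,C) ✓, clear(D) ✓, handempty ✓
all met → apply unstack(D, C)
after:  towers=[E/B/A/H/G/F/C] holding=D

towers=[E/B/A/H/G/F/C] holding=D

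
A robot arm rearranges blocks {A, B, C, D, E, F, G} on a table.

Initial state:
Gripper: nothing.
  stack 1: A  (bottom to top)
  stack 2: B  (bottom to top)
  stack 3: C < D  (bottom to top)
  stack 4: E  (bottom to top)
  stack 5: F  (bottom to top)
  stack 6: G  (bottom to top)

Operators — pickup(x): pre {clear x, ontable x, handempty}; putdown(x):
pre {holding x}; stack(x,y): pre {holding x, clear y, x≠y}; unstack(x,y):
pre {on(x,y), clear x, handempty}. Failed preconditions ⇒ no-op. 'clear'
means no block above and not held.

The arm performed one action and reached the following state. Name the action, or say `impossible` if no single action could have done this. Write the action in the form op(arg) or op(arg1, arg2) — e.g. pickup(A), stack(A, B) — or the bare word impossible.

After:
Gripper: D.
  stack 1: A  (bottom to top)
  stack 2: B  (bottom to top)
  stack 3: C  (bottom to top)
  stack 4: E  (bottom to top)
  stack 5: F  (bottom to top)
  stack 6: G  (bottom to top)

unstack(D, C)

target: towers=[A; B; C; E; F; G] holding=D
         pickup(B) → towers=[A; C/D; E; F; G] holding=B
         pickup(F) → towers=[A; B; C/D; E; G] holding=F
         pickup(G) → towers=[A; B; C/D; E; F] holding=G
     unstack(D, C) → towers=[A; B; C; E; F; G] holding=D  ← match
         pickup(A) → towers=[B; C/D; E; F; G] holding=A
         pickup(E) → towers=[A; B; C/D; F; G] holding=E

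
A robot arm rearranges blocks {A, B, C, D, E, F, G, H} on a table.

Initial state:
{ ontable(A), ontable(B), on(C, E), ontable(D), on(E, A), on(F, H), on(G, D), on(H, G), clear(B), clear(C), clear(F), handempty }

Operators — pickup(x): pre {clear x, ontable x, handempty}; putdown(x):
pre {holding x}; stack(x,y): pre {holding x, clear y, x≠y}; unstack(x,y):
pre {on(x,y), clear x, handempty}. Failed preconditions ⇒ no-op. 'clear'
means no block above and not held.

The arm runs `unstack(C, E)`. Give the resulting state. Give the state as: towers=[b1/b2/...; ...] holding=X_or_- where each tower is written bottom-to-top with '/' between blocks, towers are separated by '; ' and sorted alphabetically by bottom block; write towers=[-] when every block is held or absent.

towers=[A/E; B; D/G/H/F] holding=C

before: towers=[A/E/C; B; D/G/H/F] holding=-
pre[unstack(C, E)]: on(C,E) ok, clear(C) ok, handempty ok
all met → apply unstack(C, E)
after:  towers=[A/E; B; D/G/H/F] holding=C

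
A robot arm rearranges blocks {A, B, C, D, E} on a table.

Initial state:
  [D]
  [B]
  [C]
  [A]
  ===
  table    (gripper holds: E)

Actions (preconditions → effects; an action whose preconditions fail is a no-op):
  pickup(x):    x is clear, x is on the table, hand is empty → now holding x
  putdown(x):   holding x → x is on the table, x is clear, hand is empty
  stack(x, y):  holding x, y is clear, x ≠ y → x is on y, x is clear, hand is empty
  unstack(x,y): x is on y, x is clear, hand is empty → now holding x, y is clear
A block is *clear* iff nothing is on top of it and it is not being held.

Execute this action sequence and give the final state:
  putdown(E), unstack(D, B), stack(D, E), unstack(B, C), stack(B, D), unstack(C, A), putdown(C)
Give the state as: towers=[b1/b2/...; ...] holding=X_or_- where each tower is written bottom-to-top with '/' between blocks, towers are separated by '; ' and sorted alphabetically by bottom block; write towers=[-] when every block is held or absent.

towers=[A; C; E/D/B] holding=-

step 1 (putdown(E)): towers=[A/C/B/D; E] holding=-
step 2 (unstack(D, B)): towers=[A/C/B; E] holding=D
step 3 (stack(D, E)): towers=[A/C/B; E/D] holding=-
step 4 (unstack(B, C)): towers=[A/C; E/D] holding=B
step 5 (stack(B, D)): towers=[A/C; E/D/B] holding=-
step 6 (unstack(C, A)): towers=[A; E/D/B] holding=C
step 7 (putdown(C)): towers=[A; C; E/D/B] holding=-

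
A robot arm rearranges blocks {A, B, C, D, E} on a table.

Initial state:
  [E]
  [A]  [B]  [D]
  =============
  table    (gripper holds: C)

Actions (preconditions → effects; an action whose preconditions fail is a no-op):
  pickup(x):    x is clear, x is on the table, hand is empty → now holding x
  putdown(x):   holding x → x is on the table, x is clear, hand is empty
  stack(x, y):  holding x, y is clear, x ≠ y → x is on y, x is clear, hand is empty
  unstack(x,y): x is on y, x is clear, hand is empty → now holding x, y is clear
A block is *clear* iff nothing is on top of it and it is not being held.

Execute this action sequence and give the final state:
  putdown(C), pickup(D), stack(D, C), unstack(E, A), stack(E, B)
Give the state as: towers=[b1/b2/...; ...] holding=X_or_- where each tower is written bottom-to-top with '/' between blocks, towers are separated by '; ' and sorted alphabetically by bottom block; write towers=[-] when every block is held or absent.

step 1 (putdown(C)): towers=[A/E; B; C; D] holding=-
step 2 (pickup(D)): towers=[A/E; B; C] holding=D
step 3 (stack(D, C)): towers=[A/E; B; C/D] holding=-
step 4 (unstack(E, A)): towers=[A; B; C/D] holding=E
step 5 (stack(E, B)): towers=[A; B/E; C/D] holding=-

towers=[A; B/E; C/D] holding=-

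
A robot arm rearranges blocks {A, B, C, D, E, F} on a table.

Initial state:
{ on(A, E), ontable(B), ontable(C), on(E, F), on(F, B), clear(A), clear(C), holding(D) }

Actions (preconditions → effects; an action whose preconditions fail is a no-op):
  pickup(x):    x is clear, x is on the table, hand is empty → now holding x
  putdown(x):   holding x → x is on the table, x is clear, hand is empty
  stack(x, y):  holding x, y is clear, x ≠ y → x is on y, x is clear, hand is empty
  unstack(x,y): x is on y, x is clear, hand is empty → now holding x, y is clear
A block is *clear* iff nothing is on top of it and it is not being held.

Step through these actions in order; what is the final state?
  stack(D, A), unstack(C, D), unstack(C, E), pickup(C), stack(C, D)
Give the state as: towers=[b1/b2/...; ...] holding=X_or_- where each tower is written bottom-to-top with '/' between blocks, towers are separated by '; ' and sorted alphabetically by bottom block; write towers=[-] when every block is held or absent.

step 1 (stack(D, A)): towers=[B/F/E/A/D; C] holding=-
step 2 (unstack(C, D)) [no-op]: towers=[B/F/E/A/D; C] holding=-
step 3 (unstack(C, E)) [no-op]: towers=[B/F/E/A/D; C] holding=-
step 4 (pickup(C)): towers=[B/F/E/A/D] holding=C
step 5 (stack(C, D)): towers=[B/F/E/A/D/C] holding=-

towers=[B/F/E/A/D/C] holding=-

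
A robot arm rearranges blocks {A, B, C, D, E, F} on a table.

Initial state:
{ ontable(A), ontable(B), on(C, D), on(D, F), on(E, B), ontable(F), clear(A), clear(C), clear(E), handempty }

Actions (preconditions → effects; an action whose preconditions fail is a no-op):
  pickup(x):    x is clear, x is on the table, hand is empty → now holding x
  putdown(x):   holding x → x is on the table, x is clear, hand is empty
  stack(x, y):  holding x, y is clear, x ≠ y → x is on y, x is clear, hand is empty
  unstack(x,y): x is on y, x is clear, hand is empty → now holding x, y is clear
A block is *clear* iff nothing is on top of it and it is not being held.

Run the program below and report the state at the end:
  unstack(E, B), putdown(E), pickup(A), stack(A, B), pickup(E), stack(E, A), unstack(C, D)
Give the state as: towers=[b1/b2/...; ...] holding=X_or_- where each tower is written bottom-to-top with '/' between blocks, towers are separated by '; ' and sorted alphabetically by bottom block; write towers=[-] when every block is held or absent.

towers=[B/A/E; F/D] holding=C

step 1 (unstack(E, B)): towers=[A; B; F/D/C] holding=E
step 2 (putdown(E)): towers=[A; B; E; F/D/C] holding=-
step 3 (pickup(A)): towers=[B; E; F/D/C] holding=A
step 4 (stack(A, B)): towers=[B/A; E; F/D/C] holding=-
step 5 (pickup(E)): towers=[B/A; F/D/C] holding=E
step 6 (stack(E, A)): towers=[B/A/E; F/D/C] holding=-
step 7 (unstack(C, D)): towers=[B/A/E; F/D] holding=C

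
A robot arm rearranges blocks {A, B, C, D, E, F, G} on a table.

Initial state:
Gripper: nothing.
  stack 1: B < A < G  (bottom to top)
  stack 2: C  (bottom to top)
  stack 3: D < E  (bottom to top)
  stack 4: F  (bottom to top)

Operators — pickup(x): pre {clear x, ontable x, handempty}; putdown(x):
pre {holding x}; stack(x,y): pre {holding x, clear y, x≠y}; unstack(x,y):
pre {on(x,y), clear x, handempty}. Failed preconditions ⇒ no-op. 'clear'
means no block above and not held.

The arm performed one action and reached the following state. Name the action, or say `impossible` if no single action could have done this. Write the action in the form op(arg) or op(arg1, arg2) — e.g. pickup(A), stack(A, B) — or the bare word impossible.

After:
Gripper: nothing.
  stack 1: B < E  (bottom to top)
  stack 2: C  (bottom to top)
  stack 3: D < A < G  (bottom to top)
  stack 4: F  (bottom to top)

target: towers=[B/E; C; D/A/G; F] holding=-
         pickup(F) → towers=[B/A/G; C; D/E] holding=F
     unstack(G, A) → towers=[B/A; C; D/E; F] holding=G
     unstack(E, D) → towers=[B/A/G; C; D; F] holding=E
         pickup(C) → towers=[B/A/G; D/E; F] holding=C
none of the 4 applicable actions match → impossible

impossible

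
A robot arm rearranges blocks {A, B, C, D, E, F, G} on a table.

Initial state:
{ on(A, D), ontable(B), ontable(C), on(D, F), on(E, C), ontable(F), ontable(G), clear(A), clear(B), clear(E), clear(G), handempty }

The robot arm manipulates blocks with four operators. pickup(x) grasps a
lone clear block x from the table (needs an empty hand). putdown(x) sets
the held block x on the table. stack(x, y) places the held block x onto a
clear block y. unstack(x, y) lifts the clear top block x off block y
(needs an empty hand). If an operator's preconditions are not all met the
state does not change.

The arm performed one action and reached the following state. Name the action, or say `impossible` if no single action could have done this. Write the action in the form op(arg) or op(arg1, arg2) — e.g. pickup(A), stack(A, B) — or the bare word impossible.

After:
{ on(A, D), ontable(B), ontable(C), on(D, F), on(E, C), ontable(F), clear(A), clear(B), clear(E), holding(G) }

pickup(G)

target: towers=[B; C/E; F/D/A] holding=G
         pickup(B) → towers=[C/E; F/D/A; G] holding=B
         pickup(G) → towers=[B; C/E; F/D/A] holding=G  ← match
     unstack(A, D) → towers=[B; C/E; F/D; G] holding=A
     unstack(E, C) → towers=[B; C; F/D/A; G] holding=E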